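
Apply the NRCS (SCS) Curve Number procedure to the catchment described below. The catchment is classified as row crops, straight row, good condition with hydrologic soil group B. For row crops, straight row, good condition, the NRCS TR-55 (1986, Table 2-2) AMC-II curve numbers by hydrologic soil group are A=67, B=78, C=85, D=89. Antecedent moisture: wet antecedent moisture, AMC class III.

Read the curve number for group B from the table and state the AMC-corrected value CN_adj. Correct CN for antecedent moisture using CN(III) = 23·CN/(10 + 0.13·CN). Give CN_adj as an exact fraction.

NRCS table: row crops, straight row, good condition, soil group B → CN(II) = 78
CN(III) from CN(II)=78: (23·78)/(10 + 0.13·78) = 89700/1007 ≈ 89.076

CN_adj = 89700/1007 ≈ 89.076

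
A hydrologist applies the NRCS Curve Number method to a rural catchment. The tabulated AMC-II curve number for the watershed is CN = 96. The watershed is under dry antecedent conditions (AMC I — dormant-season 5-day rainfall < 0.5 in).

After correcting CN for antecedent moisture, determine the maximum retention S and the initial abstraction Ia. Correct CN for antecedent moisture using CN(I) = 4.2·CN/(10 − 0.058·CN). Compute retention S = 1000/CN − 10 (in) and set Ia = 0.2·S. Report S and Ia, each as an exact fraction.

S = 125/126 in ≈ 0.992 in; Ia = 25/126 in ≈ 0.198 in

Adjust CN=96 to AMC I: 4.2·96/(10 − 0.058·96) → (2016/5) ÷ (554/125) = 25200/277 ≈ 90.975
Max retention: S = 1000/(25200/277) − 10 = 125/126 in (≈ 0.992 in)
Ia = 0.2·(125/126) = 25/126 in ≈ 0.198 in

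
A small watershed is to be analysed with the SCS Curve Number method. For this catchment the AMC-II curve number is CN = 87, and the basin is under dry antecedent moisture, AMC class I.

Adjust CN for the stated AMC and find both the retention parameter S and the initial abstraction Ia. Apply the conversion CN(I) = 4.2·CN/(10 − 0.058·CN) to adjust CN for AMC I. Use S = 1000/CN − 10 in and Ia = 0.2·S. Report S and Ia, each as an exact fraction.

CN(I) from CN(II)=87: (4.2·87)/(10 − 0.058·87) = 182700/2477 ≈ 73.759
S = 1000/(182700/2477) − 10 = 6500/1827 in ≈ 3.558 in
Ia = 0.2S: 0.2·3.558 = 0.712 in (exactly 1300/1827)

S = 6500/1827 in ≈ 3.558 in; Ia = 1300/1827 in ≈ 0.712 in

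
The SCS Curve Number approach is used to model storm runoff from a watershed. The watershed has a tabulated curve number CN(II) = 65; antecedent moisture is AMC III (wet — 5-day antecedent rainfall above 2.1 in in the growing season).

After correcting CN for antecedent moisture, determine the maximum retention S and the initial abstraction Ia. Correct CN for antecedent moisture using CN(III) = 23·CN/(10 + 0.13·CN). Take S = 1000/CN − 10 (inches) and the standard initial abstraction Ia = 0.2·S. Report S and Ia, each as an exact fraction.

Adjust CN=65 to AMC III: 23·65/(10 + 0.13·65) → 1495 ÷ (369/20) = 29900/369 ≈ 81.030
Max retention: S = 1000/(29900/369) − 10 = 700/299 in (≈ 2.341 in)
Ia = 0.2·(700/299) = 140/299 in ≈ 0.468 in

S = 700/299 in ≈ 2.341 in; Ia = 140/299 in ≈ 0.468 in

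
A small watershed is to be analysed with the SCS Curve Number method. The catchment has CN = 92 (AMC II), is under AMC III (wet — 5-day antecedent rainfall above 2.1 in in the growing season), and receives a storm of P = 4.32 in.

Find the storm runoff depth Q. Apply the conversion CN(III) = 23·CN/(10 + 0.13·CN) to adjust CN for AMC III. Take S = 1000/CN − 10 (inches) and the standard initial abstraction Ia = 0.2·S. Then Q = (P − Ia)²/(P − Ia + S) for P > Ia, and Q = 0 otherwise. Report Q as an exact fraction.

Q = 787700356/202117675 in ≈ 3.897 in

Adjust CN=92 to AMC III: 23·92/(10 + 0.13·92) → 2116 ÷ (549/25) = 52900/549 ≈ 96.357
Max retention: S = 1000/(52900/549) − 10 = 200/529 in (≈ 0.378 in)
Initial abstraction Ia = S/5 = (200/529)/5 = 40/529 ≈ 0.076 in
Excess rainfall: 4.320 − 0.076 = 4.244 in; P > Ia so Q > 0
Q: (56132/13225)² ÷ (61132/13225) = 787700356/202117675 in (≈ 3.897 in)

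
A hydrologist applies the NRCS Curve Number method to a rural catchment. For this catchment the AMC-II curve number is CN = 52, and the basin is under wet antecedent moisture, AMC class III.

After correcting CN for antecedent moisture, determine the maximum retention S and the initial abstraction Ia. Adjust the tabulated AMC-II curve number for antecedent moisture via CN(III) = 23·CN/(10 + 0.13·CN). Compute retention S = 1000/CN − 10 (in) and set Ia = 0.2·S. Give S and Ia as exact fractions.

S = 1200/299 in ≈ 4.013 in; Ia = 240/299 in ≈ 0.803 in

Adjust CN=52 to AMC III: 23·52/(10 + 0.13·52) → 1196 ÷ (419/25) = 29900/419 ≈ 71.360
S = 1000/(29900/419) − 10 = 1200/299 in ≈ 4.013 in
Ia = 0.2S: 0.2·4.013 = 0.803 in (exactly 240/299)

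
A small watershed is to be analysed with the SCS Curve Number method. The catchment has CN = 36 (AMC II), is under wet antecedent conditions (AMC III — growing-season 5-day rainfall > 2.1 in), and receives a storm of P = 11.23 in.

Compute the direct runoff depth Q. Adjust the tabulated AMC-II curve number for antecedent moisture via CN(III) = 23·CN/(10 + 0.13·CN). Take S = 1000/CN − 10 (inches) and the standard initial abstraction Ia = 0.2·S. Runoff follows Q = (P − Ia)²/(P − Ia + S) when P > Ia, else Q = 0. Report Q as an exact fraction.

Q = 40184612521/7461542700 in ≈ 5.386 in

CN(III) from CN(II)=36: (23·36)/(10 + 0.13·36) = 20700/367 ≈ 56.403
Retention S: 1000/CN − 10 with CN=56.403 → S = 1600/207 ≈ 7.729 in
Initial abstraction Ia = S/5 = (1600/207)/5 = 320/207 ≈ 1.546 in
Since P=11.230 > Ia=1.546: effective rainfall P−Ia = 200461/20700 in
Q = (200461/20700)²/((200461/20700) + 1600/207) = (40184612521/428490000)/(360461/20700) = 40184612521/7461542700 in ≈ 5.386 in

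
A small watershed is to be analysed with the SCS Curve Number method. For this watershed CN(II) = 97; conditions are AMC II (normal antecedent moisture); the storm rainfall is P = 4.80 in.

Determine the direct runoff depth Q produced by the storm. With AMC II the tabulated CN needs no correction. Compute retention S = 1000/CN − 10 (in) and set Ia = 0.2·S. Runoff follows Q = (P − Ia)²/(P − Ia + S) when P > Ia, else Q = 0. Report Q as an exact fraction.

CN(II) = 97; AMC II needs no correction.
S = 1000/97 − 10 = 30/97 in ≈ 0.309 in
Initial abstraction Ia = S/5 = (30/97)/5 = 6/97 ≈ 0.062 in
Since P=4.800 > Ia=0.062: effective rainfall P−Ia = 2298/485 in
Q: (2298/485)² ÷ (2448/485) = 146689/32980 in (≈ 4.448 in)

Q = 146689/32980 in ≈ 4.448 in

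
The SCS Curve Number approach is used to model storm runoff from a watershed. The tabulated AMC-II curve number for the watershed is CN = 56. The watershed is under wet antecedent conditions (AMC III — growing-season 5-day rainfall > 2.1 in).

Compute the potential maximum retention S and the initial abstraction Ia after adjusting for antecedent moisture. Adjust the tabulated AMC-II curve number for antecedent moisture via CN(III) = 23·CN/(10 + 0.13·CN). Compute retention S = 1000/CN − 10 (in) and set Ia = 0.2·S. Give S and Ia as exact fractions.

S = 550/161 in ≈ 3.416 in; Ia = 110/161 in ≈ 0.683 in

Wet (AMC III): CN(III) = 23·56/(10 + 0.13·56) = 1288/(432/25) = 4025/54 ≈ 74.537
S = 1000/(4025/54) − 10 = 550/161 in ≈ 3.416 in
Ia = 0.2S: 0.2·3.416 = 0.683 in (exactly 110/161)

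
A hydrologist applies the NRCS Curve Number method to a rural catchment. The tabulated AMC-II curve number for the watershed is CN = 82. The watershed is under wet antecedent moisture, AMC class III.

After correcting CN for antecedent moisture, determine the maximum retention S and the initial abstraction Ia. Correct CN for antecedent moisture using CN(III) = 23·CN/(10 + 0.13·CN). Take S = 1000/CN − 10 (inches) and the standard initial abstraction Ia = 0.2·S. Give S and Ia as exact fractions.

S = 900/943 in ≈ 0.954 in; Ia = 180/943 in ≈ 0.191 in

CN(III) from CN(II)=82: (23·82)/(10 + 0.13·82) = 94300/1033 ≈ 91.288
Max retention: S = 1000/(94300/1033) − 10 = 900/943 in (≈ 0.954 in)
Ia = 0.2S: 0.2·0.954 = 0.191 in (exactly 180/943)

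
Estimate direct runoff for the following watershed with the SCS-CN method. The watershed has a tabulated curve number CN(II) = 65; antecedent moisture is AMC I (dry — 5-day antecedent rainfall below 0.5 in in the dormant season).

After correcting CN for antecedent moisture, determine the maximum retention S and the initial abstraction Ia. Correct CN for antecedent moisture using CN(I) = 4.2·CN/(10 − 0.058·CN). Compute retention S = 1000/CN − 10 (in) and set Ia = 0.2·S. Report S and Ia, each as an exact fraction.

Dry (AMC I): CN(I) = 4.2·65/(10 − 0.058·65) = 273/(623/100) = 3900/89 ≈ 43.820
S = 1000/(3900/89) − 10 = 500/39 in ≈ 12.821 in
Ia = 0.2·(500/39) = 100/39 in ≈ 2.564 in

S = 500/39 in ≈ 12.821 in; Ia = 100/39 in ≈ 2.564 in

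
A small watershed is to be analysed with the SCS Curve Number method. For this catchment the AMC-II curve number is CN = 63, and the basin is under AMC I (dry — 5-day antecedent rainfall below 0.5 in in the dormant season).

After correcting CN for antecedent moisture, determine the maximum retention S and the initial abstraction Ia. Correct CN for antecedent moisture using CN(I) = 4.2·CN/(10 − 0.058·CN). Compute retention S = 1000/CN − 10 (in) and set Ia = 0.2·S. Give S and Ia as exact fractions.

S = 18500/1323 in ≈ 13.983 in; Ia = 3700/1323 in ≈ 2.797 in

Dry (AMC I): CN(I) = 4.2·63/(10 − 0.058·63) = (1323/5)/(3173/500) = 132300/3173 ≈ 41.696
Retention S: 1000/CN − 10 with CN=41.696 → S = 18500/1323 ≈ 13.983 in
Initial abstraction Ia = S/5 = (18500/1323)/5 = 3700/1323 ≈ 2.797 in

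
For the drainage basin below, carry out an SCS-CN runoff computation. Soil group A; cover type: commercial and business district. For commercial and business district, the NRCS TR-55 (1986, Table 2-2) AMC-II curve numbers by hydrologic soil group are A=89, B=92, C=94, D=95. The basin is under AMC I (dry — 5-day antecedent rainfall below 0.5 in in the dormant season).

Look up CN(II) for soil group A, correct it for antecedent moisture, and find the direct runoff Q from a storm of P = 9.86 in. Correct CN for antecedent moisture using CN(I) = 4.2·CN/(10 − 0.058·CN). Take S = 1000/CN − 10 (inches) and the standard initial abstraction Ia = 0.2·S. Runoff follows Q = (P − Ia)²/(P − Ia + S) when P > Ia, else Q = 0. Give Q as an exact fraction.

Q = 750678417889/106665418650 in ≈ 7.038 in

NRCS table: commercial and business district, soil group A → CN(II) = 89
Dry (AMC I): CN(I) = 4.2·89/(10 − 0.058·89) = (1869/5)/(2419/500) = 186900/2419 ≈ 77.263
Retention S: 1000/CN − 10 with CN=77.263 → S = 5500/1869 ≈ 2.943 in
Initial abstraction Ia = S/5 = (5500/1869)/5 = 1100/1869 ≈ 0.589 in
Excess rainfall: 9.860 − 0.589 = 9.271 in; P > Ia so Q > 0
Q: (866417/93450)² ÷ (1141417/93450) = 750678417889/106665418650 in (≈ 7.038 in)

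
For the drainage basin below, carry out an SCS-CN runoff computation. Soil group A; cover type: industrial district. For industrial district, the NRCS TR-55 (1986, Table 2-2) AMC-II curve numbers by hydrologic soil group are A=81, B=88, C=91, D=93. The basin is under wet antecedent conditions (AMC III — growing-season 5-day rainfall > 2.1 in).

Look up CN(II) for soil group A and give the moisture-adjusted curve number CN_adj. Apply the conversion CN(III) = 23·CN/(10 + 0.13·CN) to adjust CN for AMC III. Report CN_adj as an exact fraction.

NRCS table: industrial district, soil group A → CN(II) = 81
Adjust CN=81 to AMC III: 23·81/(10 + 0.13·81) → 1863 ÷ (2053/100) = 186300/2053 ≈ 90.745

CN_adj = 186300/2053 ≈ 90.745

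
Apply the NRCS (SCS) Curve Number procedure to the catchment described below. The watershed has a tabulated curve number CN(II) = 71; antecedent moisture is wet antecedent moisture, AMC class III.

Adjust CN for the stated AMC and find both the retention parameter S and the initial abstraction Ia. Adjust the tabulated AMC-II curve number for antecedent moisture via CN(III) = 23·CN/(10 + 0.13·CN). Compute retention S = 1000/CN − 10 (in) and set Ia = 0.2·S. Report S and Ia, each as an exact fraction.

S = 2900/1633 in ≈ 1.776 in; Ia = 580/1633 in ≈ 0.355 in

Wet (AMC III): CN(III) = 23·71/(10 + 0.13·71) = 1633/(1923/100) = 163300/1923 ≈ 84.919
Max retention: S = 1000/(163300/1923) − 10 = 2900/1633 in (≈ 1.776 in)
Ia = 0.2S: 0.2·1.776 = 0.355 in (exactly 580/1633)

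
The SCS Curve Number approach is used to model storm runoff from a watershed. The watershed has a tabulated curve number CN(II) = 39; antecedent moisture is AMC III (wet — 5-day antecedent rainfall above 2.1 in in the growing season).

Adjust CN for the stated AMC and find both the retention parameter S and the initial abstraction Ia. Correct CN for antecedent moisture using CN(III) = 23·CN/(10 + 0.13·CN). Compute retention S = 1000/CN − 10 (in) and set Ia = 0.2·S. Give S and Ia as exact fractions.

S = 6100/897 in ≈ 6.800 in; Ia = 1220/897 in ≈ 1.360 in

CN(III) from CN(II)=39: (23·39)/(10 + 0.13·39) = 89700/1507 ≈ 59.522
Retention S: 1000/CN − 10 with CN=59.522 → S = 6100/897 ≈ 6.800 in
Ia = 0.2·(6100/897) = 1220/897 in ≈ 1.360 in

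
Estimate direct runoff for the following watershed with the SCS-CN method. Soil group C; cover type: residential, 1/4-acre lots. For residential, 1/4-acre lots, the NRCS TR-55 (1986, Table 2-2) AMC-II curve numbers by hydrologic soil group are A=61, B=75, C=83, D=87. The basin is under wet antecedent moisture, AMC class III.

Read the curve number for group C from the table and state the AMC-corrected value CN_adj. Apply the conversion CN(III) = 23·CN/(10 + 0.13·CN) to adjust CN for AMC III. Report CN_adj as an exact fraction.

NRCS table: residential, 1/4-acre lots, soil group C → CN(II) = 83
Wet (AMC III): CN(III) = 23·83/(10 + 0.13·83) = 1909/(2079/100) = 190900/2079 ≈ 91.823

CN_adj = 190900/2079 ≈ 91.823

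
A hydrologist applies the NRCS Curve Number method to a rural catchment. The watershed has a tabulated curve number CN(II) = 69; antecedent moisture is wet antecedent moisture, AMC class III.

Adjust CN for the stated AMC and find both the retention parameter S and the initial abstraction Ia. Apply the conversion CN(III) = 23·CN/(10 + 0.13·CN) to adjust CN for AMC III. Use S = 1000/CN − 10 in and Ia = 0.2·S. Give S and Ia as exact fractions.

CN(III) from CN(II)=69: (23·69)/(10 + 0.13·69) = 158700/1897 ≈ 83.658
Retention S: 1000/CN − 10 with CN=83.658 → S = 3100/1587 ≈ 1.953 in
Ia = 0.2S: 0.2·1.953 = 0.391 in (exactly 620/1587)

S = 3100/1587 in ≈ 1.953 in; Ia = 620/1587 in ≈ 0.391 in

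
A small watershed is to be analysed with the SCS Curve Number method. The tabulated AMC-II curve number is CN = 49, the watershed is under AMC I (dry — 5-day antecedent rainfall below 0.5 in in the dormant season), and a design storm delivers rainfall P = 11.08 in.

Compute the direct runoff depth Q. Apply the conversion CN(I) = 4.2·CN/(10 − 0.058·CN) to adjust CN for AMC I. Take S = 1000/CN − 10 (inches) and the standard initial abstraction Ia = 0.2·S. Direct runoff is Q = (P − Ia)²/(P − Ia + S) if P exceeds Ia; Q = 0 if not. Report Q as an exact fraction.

Dry (AMC I): CN(I) = 4.2·49/(10 − 0.058·49) = (1029/5)/(3579/500) = 34300/1193 ≈ 28.751
Max retention: S = 1000/(34300/1193) − 10 = 8500/343 in (≈ 24.781 in)
Ia = 0.2S: 0.2·24.781 = 4.956 in (exactly 1700/343)
Excess rainfall: 11.080 − 4.956 = 6.124 in; P > Ia so Q > 0
Q: (52511/8575)² ÷ (265011/8575) = 2757405121/2272469325 in (≈ 1.213 in)

Q = 2757405121/2272469325 in ≈ 1.213 in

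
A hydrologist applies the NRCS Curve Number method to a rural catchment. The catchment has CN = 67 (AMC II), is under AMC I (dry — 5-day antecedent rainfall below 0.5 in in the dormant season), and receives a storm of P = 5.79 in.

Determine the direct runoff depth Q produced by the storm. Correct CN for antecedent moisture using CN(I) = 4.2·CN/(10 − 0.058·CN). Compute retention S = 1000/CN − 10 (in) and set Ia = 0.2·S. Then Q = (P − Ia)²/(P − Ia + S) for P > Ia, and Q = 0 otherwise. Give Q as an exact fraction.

Dry (AMC I): CN(I) = 4.2·67/(10 − 0.058·67) = (1407/5)/(3057/500) = 46900/1019 ≈ 46.026
Max retention: S = 1000/(46900/1019) − 10 = 5500/469 in (≈ 11.727 in)
Initial abstraction Ia = S/5 = (5500/469)/5 = 1100/469 ≈ 2.345 in
P − Ia = 5.790 − 2.345 = 161551/46900 ≈ 3.445 in (> 0, runoff occurs)
Runoff Q = (P−Ia)²/(P−Ia+S) = (3.445)²/(3.445+11.727) = 26098725601/33371741900 ≈ 0.782 in

Q = 26098725601/33371741900 in ≈ 0.782 in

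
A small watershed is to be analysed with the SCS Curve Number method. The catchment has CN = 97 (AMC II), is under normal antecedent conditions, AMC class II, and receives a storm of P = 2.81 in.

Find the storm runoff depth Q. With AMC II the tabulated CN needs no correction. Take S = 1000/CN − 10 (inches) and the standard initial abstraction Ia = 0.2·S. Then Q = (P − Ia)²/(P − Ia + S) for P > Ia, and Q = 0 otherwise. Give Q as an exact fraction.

Q = 710595649/287672900 in ≈ 2.470 in

Average conditions: CN = 97 (no AMC adjustment).
Max retention: S = 1000/97 − 10 = 30/97 in (≈ 0.309 in)
Initial abstraction Ia = S/5 = (30/97)/5 = 6/97 ≈ 0.062 in
Excess rainfall: 2.810 − 0.062 = 2.748 in; P > Ia so Q > 0
Q: (26657/9700)² ÷ (29657/9700) = 710595649/287672900 in (≈ 2.470 in)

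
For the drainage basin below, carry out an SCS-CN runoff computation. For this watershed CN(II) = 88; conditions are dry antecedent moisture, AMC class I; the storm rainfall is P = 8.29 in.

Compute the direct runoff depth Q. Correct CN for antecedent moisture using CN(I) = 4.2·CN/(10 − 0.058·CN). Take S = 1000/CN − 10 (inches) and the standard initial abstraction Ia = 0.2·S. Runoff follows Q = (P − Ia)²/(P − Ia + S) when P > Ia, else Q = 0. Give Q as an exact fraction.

Q = 3461321889/645514100 in ≈ 5.362 in

Dry (AMC I): CN(I) = 4.2·88/(10 − 0.058·88) = (1848/5)/(612/125) = 3850/51 ≈ 75.490
S = 1000/(3850/51) − 10 = 250/77 in ≈ 3.247 in
Ia = 0.2S: 0.2·3.247 = 0.649 in (exactly 50/77)
Excess rainfall: 8.290 − 0.649 = 7.641 in; P > Ia so Q > 0
Q: (58833/7700)² ÷ (83833/7700) = 3461321889/645514100 in (≈ 5.362 in)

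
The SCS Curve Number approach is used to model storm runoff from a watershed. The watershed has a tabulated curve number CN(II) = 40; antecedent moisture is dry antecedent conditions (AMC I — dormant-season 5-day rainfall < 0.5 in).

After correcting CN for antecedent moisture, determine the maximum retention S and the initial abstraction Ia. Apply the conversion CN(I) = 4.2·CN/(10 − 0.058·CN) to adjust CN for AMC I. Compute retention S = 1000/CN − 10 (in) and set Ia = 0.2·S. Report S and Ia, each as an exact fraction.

Adjust CN=40 to AMC I: 4.2·40/(10 − 0.058·40) → 168 ÷ (192/25) = 175/8 ≈ 21.875
S = 1000/(175/8) − 10 = 250/7 in ≈ 35.714 in
Ia = 0.2S: 0.2·35.714 = 7.143 in (exactly 50/7)

S = 250/7 in ≈ 35.714 in; Ia = 50/7 in ≈ 7.143 in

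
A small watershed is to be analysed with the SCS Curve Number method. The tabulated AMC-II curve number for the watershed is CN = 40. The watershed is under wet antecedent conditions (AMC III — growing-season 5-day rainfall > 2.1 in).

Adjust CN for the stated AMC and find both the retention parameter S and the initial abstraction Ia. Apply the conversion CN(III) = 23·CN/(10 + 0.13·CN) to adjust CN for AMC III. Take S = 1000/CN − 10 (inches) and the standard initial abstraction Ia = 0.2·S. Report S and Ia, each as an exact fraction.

Adjust CN=40 to AMC III: 23·40/(10 + 0.13·40) → 920 ÷ (76/5) = 1150/19 ≈ 60.526
Max retention: S = 1000/(1150/19) − 10 = 150/23 in (≈ 6.522 in)
Ia = 0.2S: 0.2·6.522 = 1.304 in (exactly 30/23)

S = 150/23 in ≈ 6.522 in; Ia = 30/23 in ≈ 1.304 in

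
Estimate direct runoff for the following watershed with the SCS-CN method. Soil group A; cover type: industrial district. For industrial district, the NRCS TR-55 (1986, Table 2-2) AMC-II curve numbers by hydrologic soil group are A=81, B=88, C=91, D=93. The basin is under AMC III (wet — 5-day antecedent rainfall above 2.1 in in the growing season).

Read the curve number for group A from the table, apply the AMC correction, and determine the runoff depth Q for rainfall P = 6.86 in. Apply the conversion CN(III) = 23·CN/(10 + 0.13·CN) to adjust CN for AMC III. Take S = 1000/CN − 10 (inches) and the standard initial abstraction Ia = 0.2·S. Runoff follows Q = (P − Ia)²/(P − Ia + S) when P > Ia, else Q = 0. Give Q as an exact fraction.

Q = 384411160081/66603088350 in ≈ 5.772 in

NRCS table: industrial district, soil group A → CN(II) = 81
Adjust CN=81 to AMC III: 23·81/(10 + 0.13·81) → 1863 ÷ (2053/100) = 186300/2053 ≈ 90.745
S = 1000/(186300/2053) − 10 = 1900/1863 in ≈ 1.020 in
Initial abstraction Ia = S/5 = (1900/1863)/5 = 380/1863 ≈ 0.204 in
Since P=6.860 > Ia=0.204: effective rainfall P−Ia = 620009/93150 in
Q = (620009/93150)²/((620009/93150) + 1900/1863) = (384411160081/8676922500)/(715009/93150) = 384411160081/66603088350 in ≈ 5.772 in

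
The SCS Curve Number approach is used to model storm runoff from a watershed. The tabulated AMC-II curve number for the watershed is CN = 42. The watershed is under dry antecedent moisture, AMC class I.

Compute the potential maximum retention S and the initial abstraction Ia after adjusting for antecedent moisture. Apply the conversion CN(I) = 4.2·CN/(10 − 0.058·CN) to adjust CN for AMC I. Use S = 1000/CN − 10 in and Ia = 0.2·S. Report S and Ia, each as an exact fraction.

Dry (AMC I): CN(I) = 4.2·42/(10 − 0.058·42) = (882/5)/(1891/250) = 44100/1891 ≈ 23.321
S = 1000/(44100/1891) − 10 = 14500/441 in ≈ 32.880 in
Ia = 0.2·(14500/441) = 2900/441 in ≈ 6.576 in

S = 14500/441 in ≈ 32.880 in; Ia = 2900/441 in ≈ 6.576 in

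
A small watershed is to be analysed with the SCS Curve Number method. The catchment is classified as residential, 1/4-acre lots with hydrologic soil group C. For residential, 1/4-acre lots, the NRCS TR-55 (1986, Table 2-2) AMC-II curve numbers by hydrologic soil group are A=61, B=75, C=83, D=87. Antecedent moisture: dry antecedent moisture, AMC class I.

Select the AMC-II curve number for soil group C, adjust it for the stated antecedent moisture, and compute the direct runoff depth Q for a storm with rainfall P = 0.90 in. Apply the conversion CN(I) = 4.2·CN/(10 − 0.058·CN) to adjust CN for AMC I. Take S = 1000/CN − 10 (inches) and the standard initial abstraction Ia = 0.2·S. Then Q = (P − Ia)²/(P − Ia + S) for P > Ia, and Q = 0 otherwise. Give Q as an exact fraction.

Q = 0 in ≈ 0.000 in

NRCS table: residential, 1/4-acre lots, soil group C → CN(II) = 83
CN(I) from CN(II)=83: (4.2·83)/(10 − 0.058·83) = 174300/2593 ≈ 67.219
Max retention: S = 1000/(174300/2593) − 10 = 8500/1743 in (≈ 4.877 in)
Initial abstraction Ia = S/5 = (8500/1743)/5 = 1700/1743 ≈ 0.975 in
P = 0.900 ≤ Ia = 0.975 in: entire storm abstracted, Q = 0.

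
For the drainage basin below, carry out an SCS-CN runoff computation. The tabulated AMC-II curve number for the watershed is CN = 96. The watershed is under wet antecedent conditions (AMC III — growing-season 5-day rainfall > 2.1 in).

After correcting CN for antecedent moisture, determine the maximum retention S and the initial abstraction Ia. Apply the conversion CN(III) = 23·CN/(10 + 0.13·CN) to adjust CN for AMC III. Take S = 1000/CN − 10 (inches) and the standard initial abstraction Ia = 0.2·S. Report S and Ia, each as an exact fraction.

Adjust CN=96 to AMC III: 23·96/(10 + 0.13·96) → 2208 ÷ (562/25) = 27600/281 ≈ 98.221
S = 1000/(27600/281) − 10 = 25/138 in ≈ 0.181 in
Initial abstraction Ia = S/5 = (25/138)/5 = 5/138 ≈ 0.036 in

S = 25/138 in ≈ 0.181 in; Ia = 5/138 in ≈ 0.036 in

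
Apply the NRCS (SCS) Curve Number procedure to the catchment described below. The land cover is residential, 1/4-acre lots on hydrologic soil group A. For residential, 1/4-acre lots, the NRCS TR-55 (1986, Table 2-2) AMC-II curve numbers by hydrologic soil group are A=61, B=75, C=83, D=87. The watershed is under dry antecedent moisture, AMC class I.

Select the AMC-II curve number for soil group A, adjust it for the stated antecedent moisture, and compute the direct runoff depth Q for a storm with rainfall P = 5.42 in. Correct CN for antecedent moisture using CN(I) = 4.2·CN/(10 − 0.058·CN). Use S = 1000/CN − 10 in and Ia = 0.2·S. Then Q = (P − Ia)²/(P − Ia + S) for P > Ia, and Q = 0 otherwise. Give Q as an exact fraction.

Q = 2572214089/8021557950 in ≈ 0.321 in

NRCS table: residential, 1/4-acre lots, soil group A → CN(II) = 61
Dry (AMC I): CN(I) = 4.2·61/(10 − 0.058·61) = (1281/5)/(3231/500) = 42700/1077 ≈ 39.647
Retention S: 1000/CN − 10 with CN=39.647 → S = 6500/427 ≈ 15.222 in
Initial abstraction Ia = S/5 = (6500/427)/5 = 1300/427 ≈ 3.044 in
P − Ia = 5.420 − 3.044 = 50717/21350 ≈ 2.376 in (> 0, runoff occurs)
Runoff Q = (P−Ia)²/(P−Ia+S) = (2.376)²/(2.376+15.222) = 2572214089/8021557950 ≈ 0.321 in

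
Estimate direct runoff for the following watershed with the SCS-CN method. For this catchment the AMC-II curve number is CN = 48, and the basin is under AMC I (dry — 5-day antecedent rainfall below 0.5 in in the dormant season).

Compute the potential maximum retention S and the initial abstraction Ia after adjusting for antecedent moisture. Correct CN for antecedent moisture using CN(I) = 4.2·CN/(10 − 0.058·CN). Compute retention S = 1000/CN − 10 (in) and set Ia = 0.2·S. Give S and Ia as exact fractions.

CN(I) from CN(II)=48: (4.2·48)/(10 − 0.058·48) = 12600/451 ≈ 27.938
Retention S: 1000/CN − 10 with CN=27.938 → S = 1625/63 ≈ 25.794 in
Ia = 0.2·(1625/63) = 325/63 in ≈ 5.159 in

S = 1625/63 in ≈ 25.794 in; Ia = 325/63 in ≈ 5.159 in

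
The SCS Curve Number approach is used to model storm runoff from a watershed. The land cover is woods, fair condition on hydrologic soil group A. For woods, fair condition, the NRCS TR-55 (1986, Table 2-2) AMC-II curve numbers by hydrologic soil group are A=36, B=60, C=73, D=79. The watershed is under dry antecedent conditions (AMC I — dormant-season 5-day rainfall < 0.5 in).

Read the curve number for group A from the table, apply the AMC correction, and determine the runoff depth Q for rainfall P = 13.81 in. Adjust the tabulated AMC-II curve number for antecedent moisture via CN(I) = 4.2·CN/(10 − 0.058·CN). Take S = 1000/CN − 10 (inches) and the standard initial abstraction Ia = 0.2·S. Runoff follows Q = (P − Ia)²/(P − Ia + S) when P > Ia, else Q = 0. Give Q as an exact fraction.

NRCS table: woods, fair condition, soil group A → CN(II) = 36
Dry (AMC I): CN(I) = 4.2·36/(10 − 0.058·36) = (756/5)/(989/125) = 18900/989 ≈ 19.110
Retention S: 1000/CN − 10 with CN=19.110 → S = 8000/189 ≈ 42.328 in
Ia = 0.2S: 0.2·42.328 = 8.466 in (exactly 1600/189)
Since P=13.810 > Ia=8.466: effective rainfall P−Ia = 101009/18900 in
Q: (101009/18900)² ÷ (901009/18900) = 10202818081/17029070100 in (≈ 0.599 in)

Q = 10202818081/17029070100 in ≈ 0.599 in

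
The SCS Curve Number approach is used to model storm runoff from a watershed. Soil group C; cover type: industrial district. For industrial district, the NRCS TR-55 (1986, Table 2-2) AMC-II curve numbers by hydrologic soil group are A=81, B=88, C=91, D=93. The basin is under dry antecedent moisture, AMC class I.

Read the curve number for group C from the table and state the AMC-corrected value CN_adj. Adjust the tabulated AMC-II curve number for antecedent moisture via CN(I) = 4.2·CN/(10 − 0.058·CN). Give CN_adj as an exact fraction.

CN_adj = 63700/787 ≈ 80.940

NRCS table: industrial district, soil group C → CN(II) = 91
CN(I) from CN(II)=91: (4.2·91)/(10 − 0.058·91) = 63700/787 ≈ 80.940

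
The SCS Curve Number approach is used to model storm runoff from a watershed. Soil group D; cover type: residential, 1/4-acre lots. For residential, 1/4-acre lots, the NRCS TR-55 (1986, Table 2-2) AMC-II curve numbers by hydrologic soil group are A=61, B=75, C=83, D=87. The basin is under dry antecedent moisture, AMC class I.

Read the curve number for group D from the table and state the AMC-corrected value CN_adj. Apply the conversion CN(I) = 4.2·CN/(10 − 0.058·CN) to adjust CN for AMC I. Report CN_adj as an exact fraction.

CN_adj = 182700/2477 ≈ 73.759

NRCS table: residential, 1/4-acre lots, soil group D → CN(II) = 87
Adjust CN=87 to AMC I: 4.2·87/(10 − 0.058·87) → (1827/5) ÷ (2477/500) = 182700/2477 ≈ 73.759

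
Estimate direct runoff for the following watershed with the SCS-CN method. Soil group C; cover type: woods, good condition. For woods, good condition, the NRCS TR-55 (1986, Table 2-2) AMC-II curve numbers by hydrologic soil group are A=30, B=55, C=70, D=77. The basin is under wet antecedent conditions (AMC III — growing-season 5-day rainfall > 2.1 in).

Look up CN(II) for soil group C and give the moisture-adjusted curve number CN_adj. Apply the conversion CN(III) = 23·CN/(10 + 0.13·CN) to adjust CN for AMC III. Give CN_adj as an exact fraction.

NRCS table: woods, good condition, soil group C → CN(II) = 70
Wet (AMC III): CN(III) = 23·70/(10 + 0.13·70) = 1610/(191/10) = 16100/191 ≈ 84.293

CN_adj = 16100/191 ≈ 84.293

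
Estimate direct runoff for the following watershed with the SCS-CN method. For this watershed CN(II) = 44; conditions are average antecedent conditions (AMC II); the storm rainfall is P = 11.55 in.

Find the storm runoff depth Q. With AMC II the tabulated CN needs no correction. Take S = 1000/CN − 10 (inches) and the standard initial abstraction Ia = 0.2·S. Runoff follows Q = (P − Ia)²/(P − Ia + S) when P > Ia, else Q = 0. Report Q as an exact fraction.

Q = 560623/150260 in ≈ 3.731 in

Average conditions: CN = 44 (no AMC adjustment).
Retention S: 1000/CN − 10 with CN=44.000 → S = 140/11 ≈ 12.727 in
Ia = 0.2·(140/11) = 28/11 in ≈ 2.545 in
P − Ia = 11.550 − 2.545 = 1981/220 ≈ 9.005 in (> 0, runoff occurs)
Q = (1981/220)²/((1981/220) + 140/11) = (3924361/48400)/(4781/220) = 560623/150260 in ≈ 3.731 in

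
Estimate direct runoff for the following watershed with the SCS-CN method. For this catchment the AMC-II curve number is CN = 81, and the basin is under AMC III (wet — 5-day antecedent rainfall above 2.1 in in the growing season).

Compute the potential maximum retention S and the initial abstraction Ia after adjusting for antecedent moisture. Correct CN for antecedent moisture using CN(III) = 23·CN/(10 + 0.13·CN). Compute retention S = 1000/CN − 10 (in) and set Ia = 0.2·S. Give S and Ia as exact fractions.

Adjust CN=81 to AMC III: 23·81/(10 + 0.13·81) → 1863 ÷ (2053/100) = 186300/2053 ≈ 90.745
Max retention: S = 1000/(186300/2053) − 10 = 1900/1863 in (≈ 1.020 in)
Ia = 0.2·(1900/1863) = 380/1863 in ≈ 0.204 in

S = 1900/1863 in ≈ 1.020 in; Ia = 380/1863 in ≈ 0.204 in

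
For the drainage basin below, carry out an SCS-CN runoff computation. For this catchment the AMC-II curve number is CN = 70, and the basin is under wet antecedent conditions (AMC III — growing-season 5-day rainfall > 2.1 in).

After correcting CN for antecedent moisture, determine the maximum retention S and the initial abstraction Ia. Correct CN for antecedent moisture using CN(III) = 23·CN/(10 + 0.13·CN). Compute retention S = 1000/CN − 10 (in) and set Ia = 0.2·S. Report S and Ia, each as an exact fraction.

CN(III) from CN(II)=70: (23·70)/(10 + 0.13·70) = 16100/191 ≈ 84.293
S = 1000/(16100/191) − 10 = 300/161 in ≈ 1.863 in
Ia = 0.2S: 0.2·1.863 = 0.373 in (exactly 60/161)

S = 300/161 in ≈ 1.863 in; Ia = 60/161 in ≈ 0.373 in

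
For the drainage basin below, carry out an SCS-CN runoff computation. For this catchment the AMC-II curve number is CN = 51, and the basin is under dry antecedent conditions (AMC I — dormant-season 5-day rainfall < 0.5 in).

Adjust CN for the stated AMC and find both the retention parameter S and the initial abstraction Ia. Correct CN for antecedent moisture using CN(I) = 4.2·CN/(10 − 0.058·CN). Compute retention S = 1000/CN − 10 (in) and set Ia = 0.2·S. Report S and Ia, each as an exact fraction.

S = 3500/153 in ≈ 22.876 in; Ia = 700/153 in ≈ 4.575 in

CN(I) from CN(II)=51: (4.2·51)/(10 − 0.058·51) = 15300/503 ≈ 30.417
S = 1000/(15300/503) − 10 = 3500/153 in ≈ 22.876 in
Initial abstraction Ia = S/5 = (3500/153)/5 = 700/153 ≈ 4.575 in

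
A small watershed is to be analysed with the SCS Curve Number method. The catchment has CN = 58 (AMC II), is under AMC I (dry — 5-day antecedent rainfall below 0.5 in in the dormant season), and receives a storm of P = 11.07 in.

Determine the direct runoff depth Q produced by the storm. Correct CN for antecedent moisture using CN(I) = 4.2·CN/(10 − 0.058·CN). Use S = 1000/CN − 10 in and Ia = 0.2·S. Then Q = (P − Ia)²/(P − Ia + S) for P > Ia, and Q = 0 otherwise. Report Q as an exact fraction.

CN(I) from CN(II)=58: (4.2·58)/(10 − 0.058·58) = 2900/79 ≈ 36.709
Retention S: 1000/CN − 10 with CN=36.709 → S = 500/29 ≈ 17.241 in
Ia = 0.2S: 0.2·17.241 = 3.448 in (exactly 100/29)
Since P=11.070 > Ia=3.448: effective rainfall P−Ia = 22103/2900 in
Runoff Q = (P−Ia)²/(P−Ia+S) = (7.622)²/(7.622+17.241) = 488542609/209098700 ≈ 2.336 in

Q = 488542609/209098700 in ≈ 2.336 in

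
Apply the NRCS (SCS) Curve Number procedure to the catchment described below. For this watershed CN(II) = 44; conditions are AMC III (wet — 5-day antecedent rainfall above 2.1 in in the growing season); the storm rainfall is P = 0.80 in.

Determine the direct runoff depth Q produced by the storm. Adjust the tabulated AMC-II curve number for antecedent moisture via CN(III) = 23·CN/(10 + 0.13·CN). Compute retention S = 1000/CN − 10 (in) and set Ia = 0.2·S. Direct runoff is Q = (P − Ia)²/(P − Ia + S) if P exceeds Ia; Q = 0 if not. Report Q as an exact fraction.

Q = 0 in ≈ 0.000 in

Wet (AMC III): CN(III) = 23·44/(10 + 0.13·44) = 1012/(393/25) = 25300/393 ≈ 64.377
S = 1000/(25300/393) − 10 = 1400/253 in ≈ 5.534 in
Initial abstraction Ia = S/5 = (1400/253)/5 = 280/253 ≈ 1.107 in
P = 0.800 ≤ Ia = 1.107 in: entire storm abstracted, Q = 0.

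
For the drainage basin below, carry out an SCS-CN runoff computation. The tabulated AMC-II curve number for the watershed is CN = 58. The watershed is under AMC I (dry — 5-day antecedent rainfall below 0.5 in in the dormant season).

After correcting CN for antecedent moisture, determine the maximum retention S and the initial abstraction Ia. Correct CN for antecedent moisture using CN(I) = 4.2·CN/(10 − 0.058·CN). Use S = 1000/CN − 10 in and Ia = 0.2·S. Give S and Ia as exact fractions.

S = 500/29 in ≈ 17.241 in; Ia = 100/29 in ≈ 3.448 in

CN(I) from CN(II)=58: (4.2·58)/(10 − 0.058·58) = 2900/79 ≈ 36.709
Retention S: 1000/CN − 10 with CN=36.709 → S = 500/29 ≈ 17.241 in
Ia = 0.2·(500/29) = 100/29 in ≈ 3.448 in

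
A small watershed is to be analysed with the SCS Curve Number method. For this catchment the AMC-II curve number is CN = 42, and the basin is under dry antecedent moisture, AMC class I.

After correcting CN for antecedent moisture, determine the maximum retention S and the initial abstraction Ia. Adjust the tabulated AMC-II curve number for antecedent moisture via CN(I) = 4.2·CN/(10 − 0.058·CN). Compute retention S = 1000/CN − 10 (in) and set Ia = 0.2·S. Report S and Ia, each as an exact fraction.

S = 14500/441 in ≈ 32.880 in; Ia = 2900/441 in ≈ 6.576 in

Adjust CN=42 to AMC I: 4.2·42/(10 − 0.058·42) → (882/5) ÷ (1891/250) = 44100/1891 ≈ 23.321
Max retention: S = 1000/(44100/1891) − 10 = 14500/441 in (≈ 32.880 in)
Ia = 0.2S: 0.2·32.880 = 6.576 in (exactly 2900/441)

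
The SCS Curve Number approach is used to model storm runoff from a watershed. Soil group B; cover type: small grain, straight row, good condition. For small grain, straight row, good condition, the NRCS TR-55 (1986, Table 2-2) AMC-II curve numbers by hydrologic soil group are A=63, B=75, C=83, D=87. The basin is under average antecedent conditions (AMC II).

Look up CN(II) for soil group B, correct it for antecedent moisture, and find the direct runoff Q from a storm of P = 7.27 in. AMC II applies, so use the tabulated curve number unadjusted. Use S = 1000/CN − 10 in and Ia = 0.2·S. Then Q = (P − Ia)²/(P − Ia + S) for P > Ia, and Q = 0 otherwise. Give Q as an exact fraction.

NRCS table: small grain, straight row, good condition, soil group B → CN(II) = 75
AMC II — tabulated CN = 75 applies directly.
Max retention: S = 1000/75 − 10 = 10/3 in (≈ 3.333 in)
Initial abstraction Ia = S/5 = (10/3)/5 = 2/3 ≈ 0.667 in
Excess rainfall: 7.270 − 0.667 = 6.603 in; P > Ia so Q > 0
Q = (1981/300)²/((1981/300) + 10/3) = (3924361/90000)/(2981/300) = 3924361/894300 in ≈ 4.388 in

Q = 3924361/894300 in ≈ 4.388 in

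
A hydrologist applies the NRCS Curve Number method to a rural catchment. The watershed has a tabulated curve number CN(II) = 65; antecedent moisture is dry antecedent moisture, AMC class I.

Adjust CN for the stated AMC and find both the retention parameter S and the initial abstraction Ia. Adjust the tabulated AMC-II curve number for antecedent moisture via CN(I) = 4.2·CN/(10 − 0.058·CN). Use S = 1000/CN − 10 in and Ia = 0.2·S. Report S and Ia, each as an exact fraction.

S = 500/39 in ≈ 12.821 in; Ia = 100/39 in ≈ 2.564 in

Dry (AMC I): CN(I) = 4.2·65/(10 − 0.058·65) = 273/(623/100) = 3900/89 ≈ 43.820
Retention S: 1000/CN − 10 with CN=43.820 → S = 500/39 ≈ 12.821 in
Ia = 0.2·(500/39) = 100/39 in ≈ 2.564 in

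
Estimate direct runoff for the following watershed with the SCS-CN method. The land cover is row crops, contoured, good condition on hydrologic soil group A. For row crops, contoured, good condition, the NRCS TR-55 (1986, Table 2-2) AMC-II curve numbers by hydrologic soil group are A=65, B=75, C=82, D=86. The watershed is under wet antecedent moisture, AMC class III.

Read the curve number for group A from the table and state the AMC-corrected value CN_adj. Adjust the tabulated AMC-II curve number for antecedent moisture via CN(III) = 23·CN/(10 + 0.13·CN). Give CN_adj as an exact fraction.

NRCS table: row crops, contoured, good condition, soil group A → CN(II) = 65
CN(III) from CN(II)=65: (23·65)/(10 + 0.13·65) = 29900/369 ≈ 81.030

CN_adj = 29900/369 ≈ 81.030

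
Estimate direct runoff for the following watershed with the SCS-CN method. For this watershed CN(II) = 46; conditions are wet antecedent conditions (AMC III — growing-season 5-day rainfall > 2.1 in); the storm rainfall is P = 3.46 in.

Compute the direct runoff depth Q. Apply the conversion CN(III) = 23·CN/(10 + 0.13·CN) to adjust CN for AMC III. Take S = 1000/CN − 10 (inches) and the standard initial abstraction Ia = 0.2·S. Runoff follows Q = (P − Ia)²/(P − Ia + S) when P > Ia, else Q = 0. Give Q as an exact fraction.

Adjust CN=46 to AMC III: 23·46/(10 + 0.13·46) → 1058 ÷ (799/50) = 52900/799 ≈ 66.208
S = 1000/(52900/799) − 10 = 2700/529 in ≈ 5.104 in
Initial abstraction Ia = S/5 = (2700/529)/5 = 540/529 ≈ 1.021 in
P − Ia = 3.460 − 1.021 = 64517/26450 ≈ 2.439 in (> 0, runoff occurs)
Runoff Q = (P−Ia)²/(P−Ia+S) = (2.439)²/(2.439+5.104) = 4162443289/5277224650 ≈ 0.789 in

Q = 4162443289/5277224650 in ≈ 0.789 in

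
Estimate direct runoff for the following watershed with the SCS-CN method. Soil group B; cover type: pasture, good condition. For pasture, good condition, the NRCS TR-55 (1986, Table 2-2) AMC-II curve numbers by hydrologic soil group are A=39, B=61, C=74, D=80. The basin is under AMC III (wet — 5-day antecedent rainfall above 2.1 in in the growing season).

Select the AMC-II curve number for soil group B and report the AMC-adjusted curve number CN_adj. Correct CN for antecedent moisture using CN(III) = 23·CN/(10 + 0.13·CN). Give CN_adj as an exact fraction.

NRCS table: pasture, good condition, soil group B → CN(II) = 61
CN(III) from CN(II)=61: (23·61)/(10 + 0.13·61) = 140300/1793 ≈ 78.249

CN_adj = 140300/1793 ≈ 78.249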